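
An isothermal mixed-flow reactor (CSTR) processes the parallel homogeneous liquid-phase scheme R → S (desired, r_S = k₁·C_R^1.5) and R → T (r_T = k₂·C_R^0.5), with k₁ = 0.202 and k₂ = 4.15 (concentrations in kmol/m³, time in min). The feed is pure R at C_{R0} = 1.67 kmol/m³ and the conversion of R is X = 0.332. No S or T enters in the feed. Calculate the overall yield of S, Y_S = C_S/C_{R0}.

Exit C_R = C_{R0}(1−X) = 1.67×0.668 = 1.116 kmol/m³.
In a CSTR the entire volume is at exit conditions, so r_S = 0.202×1.116^1.5 = 0.2380 and r_T = 4.15×1.116^0.5 = 4.383.
Fraction of consumed R going to S: r_S/(r_S+r_T) = 0.05150.
C_S = 0.05150·C_{R0}·X = 0.05150×1.67×0.332 = 0.0286 kmol/m³; Y_S = C_S/C_{R0} = 0.0171.

0.0171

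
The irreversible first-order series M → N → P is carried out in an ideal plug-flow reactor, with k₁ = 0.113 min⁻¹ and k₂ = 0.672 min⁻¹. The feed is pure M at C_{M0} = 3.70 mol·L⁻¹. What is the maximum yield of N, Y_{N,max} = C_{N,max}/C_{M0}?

At the optimum, C_{N,max}/C_{M0} = (k₁/k₂)^[k₂/(k₂−k₁)].
= (0.113/0.672)^(0.672/(0.672−0.113)) = (0.1682)^(1.202) = 0.1173.

0.117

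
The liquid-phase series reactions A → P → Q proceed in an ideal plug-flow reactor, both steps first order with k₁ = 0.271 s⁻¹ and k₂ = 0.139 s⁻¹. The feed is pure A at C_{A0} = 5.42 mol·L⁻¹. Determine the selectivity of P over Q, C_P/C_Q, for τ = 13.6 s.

Solving the coupled first-order balances gives C_P(τ) = [k₁/(k₂−k₁)]·C_{A0}·(e^(−k₁τ) − e^(−k₂τ)).
e^(−k₁τ) = e^(−0.271×13.6) = e^(−3.686) = 0.02508; e^(−k₂τ) = e^(−1.890) = 0.1510.
C_P = 0.271×5.42/(0.139−0.271) × (0.02508−0.1510) = (-11.13)×(-0.1259) = 1.401 mol·L⁻¹.
C_A = C_{A0}e^(−k₁τ) = 0.1359 mol·L⁻¹, so C_Q = C_{A0}−C_A−C_P = 3.883 mol·L⁻¹; C_P/C_Q = 0.361.

0.361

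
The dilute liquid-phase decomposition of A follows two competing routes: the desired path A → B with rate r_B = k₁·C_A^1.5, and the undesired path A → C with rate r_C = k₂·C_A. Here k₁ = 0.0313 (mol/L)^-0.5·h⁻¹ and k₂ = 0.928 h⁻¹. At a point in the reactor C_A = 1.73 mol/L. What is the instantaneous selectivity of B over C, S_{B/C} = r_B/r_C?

0.0444

S_{B/C} = r_B/r_C = (k₁·C_A^1.5)/(k₂·C_A) = (k₁/k₂)·C_A^0.5.
= (0.0313×1.730^1.5) / (0.928×1.730) = 0.07122/1.605 = 0.0444.
Since the desired path is higher order in A, keeping C_A high (PFR or concentrated feed) favours B.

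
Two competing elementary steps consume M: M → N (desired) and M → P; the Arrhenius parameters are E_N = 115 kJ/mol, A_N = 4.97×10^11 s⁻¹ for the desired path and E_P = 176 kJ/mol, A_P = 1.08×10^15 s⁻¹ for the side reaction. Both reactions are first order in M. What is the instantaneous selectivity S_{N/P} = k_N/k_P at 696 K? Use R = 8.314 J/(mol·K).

17.4

Since both paths have the same order in M, the concentration cancels and S_{N/P} = k_N/k_P = (A_N/A_P)·exp[(E_P−E_N)/(RT)].
(E_P−E_N)/(RT) = (176−115)×10³/(8.314×696) = 61000/5787 = 10.54.
k_N/k_P = (4.97×10^11/1.08×10^15)·exp(10.54) = 4.602×10^-4 × 37862 = 17.4.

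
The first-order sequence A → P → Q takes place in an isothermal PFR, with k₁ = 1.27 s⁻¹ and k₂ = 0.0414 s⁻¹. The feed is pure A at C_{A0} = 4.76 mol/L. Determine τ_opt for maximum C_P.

Setting dC_P/dτ = 0 gives τ_opt = ln(k₂/k₁)/(k₂−k₁).
= ln(0.0414/1.27)/(0.0414−1.27) = ln(0.03260)/-1.229 = -3.423/-1.229 = 2.79 s.

2.79 s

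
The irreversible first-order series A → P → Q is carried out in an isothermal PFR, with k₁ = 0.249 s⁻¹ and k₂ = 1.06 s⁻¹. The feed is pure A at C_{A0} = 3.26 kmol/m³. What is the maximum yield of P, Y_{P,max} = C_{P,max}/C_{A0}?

0.151

Evaluating C_P at τ_opt = ln(k₂/k₁)/(k₂−k₁) gives C_{P,max}/C_{A0} = (k₁/k₂)^[k₂/(k₂−k₁)].
= (0.249/1.06)^(1.06/(1.06−0.249)) = (0.2349)^(1.307) = 0.1506.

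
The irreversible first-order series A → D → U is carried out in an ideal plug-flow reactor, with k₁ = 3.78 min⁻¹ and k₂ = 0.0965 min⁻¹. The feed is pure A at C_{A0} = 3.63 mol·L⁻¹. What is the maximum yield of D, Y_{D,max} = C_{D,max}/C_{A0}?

For a first-order series the maximum intermediate yield is C_{D,max}/C_{A0} = (k₁/k₂)^[k₂/(k₂−k₁)].
= (3.78/0.0965)^(0.0965/(0.0965−3.78)) = (39.17)^(-0.02620) = 0.9084.

0.908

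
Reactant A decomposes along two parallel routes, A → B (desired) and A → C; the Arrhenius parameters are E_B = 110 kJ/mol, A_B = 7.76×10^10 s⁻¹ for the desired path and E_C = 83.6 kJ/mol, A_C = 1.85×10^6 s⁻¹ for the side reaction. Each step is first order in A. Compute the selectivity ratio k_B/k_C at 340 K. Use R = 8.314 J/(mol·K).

With equal orders, S_{B/C} = k_B/k_C = (A_B/A_C)·exp[(E_C−E_B)/(RT)].
(E_C−E_B)/(RT) = (83.6−110)×10³/(8.314×340) = -26400/2827 = -9.339.
k_B/k_C = (7.76×10^10/1.85×10^6)·exp(-9.339) = 41946 × 8.790×10^-5 = 3.69.
Since E_B > E_C, raising the temperature improves selectivity toward B.

3.69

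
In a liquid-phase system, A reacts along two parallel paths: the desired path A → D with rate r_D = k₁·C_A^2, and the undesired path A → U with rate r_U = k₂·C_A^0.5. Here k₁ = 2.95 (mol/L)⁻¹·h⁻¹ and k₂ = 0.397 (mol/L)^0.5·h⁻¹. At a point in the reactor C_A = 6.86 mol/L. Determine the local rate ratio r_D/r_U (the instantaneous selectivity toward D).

S_{D/U} = r_D/r_U = (k₁·C_A^2)/(k₂·C_A^0.5) = (k₁/k₂)·C_A^1.5.
= (2.95×6.860^2) / (0.397×6.860^0.5) = 138.8/1.040 = 134.
Since the desired path is higher order in A, keeping C_A high (PFR or concentrated feed) favours D.

134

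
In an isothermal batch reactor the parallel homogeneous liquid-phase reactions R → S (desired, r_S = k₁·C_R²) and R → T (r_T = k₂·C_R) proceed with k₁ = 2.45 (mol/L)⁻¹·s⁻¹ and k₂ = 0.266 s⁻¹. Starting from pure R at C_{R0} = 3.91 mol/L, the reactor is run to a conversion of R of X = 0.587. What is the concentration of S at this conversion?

C_R = C_{R0}(1−X) = 1.615 mol/L.
Along a PFR/batch, dC_T/dC_R = −r_T/(r_S+r_T) = −k₂/(k₂+k₁·C_R).
Integrating from C_{R0} to C_R: C_T = (0.266/2.45)·ln[(0.266+2.45·3.91)/(0.266+2.45·1.61)] = 0.1086·ln(9.846/4.222) = 0.09192 mol/L.
Then C_S = (C_{R0}−C_R) − C_T = 2.295 − 0.09192 = 2.203 mol/L.

2.20 mol/L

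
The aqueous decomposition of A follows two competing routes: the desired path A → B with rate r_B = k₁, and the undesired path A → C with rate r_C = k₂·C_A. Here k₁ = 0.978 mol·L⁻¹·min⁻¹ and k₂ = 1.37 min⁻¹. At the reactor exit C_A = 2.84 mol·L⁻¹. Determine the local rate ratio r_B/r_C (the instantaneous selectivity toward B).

S_{B/C} = r_B/r_C = (k₁)/(k₂·C_A) = (k₁/k₂)·C_A⁻¹.
= (0.978) / (1.37×2.840) = 0.9780/3.891 = 0.251.
The undesired path is higher order in A, so low C_A (CSTR or dilute feed) favours B.

0.251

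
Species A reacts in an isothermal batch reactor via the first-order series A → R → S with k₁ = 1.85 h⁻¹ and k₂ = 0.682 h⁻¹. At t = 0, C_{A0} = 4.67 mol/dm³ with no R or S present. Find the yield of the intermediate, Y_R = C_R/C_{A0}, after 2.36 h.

0.297

Solving the coupled first-order balances gives C_R(t) = [k₁/(k₂−k₁)]·C_{A0}·(e^(−k₁t) − e^(−k₂t)).
e^(−k₁t) = e^(−1.85×2.36) = e^(−4.366) = 0.01270; e^(−k₂t) = e^(−1.610) = 0.2000.
C_R = 1.85×4.67/(0.682−1.85) × (0.01270−0.2000) = (-7.397)×(-0.1873) = 1.385 mol/dm³.
Y_R = C_R/C_{A0} = 1.385/4.67 = 0.297.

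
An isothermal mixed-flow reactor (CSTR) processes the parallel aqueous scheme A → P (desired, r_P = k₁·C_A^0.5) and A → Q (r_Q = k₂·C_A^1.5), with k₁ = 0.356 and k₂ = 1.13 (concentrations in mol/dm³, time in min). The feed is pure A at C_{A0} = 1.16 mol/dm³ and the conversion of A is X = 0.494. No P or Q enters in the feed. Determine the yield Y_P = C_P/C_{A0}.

Exit C_A = C_{A0}(1−X) = 1.16×0.506 = 0.5870 mol/dm³.
A CSTR operates uniformly at the exit composition, giving r_P = 0.2727 and r_Q = 0.5081 (each k·C_A^n at C_A = 0.5870).
Fraction of consumed A going to P: r_P/(r_P+r_Q) = 0.3493.
C_P = 0.3493·C_{A0}·X = 0.3493×1.16×0.494 = 0.200 mol/dm³; Y_P = C_P/C_{A0} = 0.173.

0.173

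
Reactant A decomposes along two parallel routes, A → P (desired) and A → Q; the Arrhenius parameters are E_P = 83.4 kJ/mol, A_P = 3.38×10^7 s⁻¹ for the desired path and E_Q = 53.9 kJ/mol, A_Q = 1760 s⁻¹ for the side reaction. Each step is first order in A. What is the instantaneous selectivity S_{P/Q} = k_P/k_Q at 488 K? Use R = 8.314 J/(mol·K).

13.4

k_P/k_Q = (A_P/A_Q)·exp[−(E_P−E_Q)/(RT)] = (A_P/A_Q)·exp[(E_Q−E_P)/(RT)].
(E_Q−E_P)/(RT) = (53.9−83.4)×10³/(8.314×488) = -29500/4057 = -7.271.
k_P/k_Q = (3.38×10^7/1760)·exp(-7.271) = 19205 × 6.954×10^-4 = 13.4.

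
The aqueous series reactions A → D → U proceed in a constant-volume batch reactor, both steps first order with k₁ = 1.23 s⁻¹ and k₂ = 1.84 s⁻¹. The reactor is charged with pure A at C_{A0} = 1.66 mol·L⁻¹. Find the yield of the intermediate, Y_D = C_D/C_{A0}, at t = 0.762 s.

0.294

The intermediate concentration in a first-order A→B→C sequence is C_D = k₁C_{A0}(e^(−k₁t) − e^(−k₂t))/(k₂−k₁).
e^(−k₁t) = e^(−1.23×0.762) = e^(−0.9373) = 0.3917; e^(−k₂t) = e^(−1.402) = 0.2461.
C_D = 1.23×1.66/(1.84−1.23) × (0.3917−0.2461) = 3.347×0.1456 = 0.4874 mol·L⁻¹.
Y_D = C_D/C_{A0} = 0.4874/1.66 = 0.294.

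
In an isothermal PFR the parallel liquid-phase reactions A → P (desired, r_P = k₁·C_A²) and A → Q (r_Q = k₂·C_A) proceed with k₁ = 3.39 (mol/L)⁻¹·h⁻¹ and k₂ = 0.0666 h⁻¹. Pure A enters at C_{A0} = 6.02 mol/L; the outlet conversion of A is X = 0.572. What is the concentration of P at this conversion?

3.43 mol/L

C_A = C_{A0}(1−X) = 2.577 mol/L.
Along a PFR/batch, dC_Q/dC_A = −r_Q/(r_P+r_Q) = −k₂/(k₂+k₁·C_A).
Integrating from C_{A0} to C_A: C_Q = (0.0666/3.39)·ln[(0.0666+3.39·6.02)/(0.0666+3.39·2.58)] = 0.01965·ln(20.47/8.801) = 0.01659 mol/L.
Then C_P = (C_{A0}−C_A) − C_Q = 3.443 − 0.01659 = 3.427 mol/L.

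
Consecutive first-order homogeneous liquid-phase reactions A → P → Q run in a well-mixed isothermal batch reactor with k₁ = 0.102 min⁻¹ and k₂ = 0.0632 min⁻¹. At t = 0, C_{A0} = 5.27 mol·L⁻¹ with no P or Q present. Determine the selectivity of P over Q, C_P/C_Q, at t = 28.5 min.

0.443

The intermediate concentration in a first-order A→B→C sequence is C_P = k₁C_{A0}(e^(−k₁t) − e^(−k₂t))/(k₂−k₁).
e^(−k₁t) = e^(−0.102×28.5) = e^(−2.907) = 0.05464; e^(−k₂t) = e^(−1.801) = 0.1651.
C_P = 0.102×5.27/(0.0632−0.102) × (0.05464−0.1651) = (-13.85)×(-0.1105) = 1.530 mol·L⁻¹.
C_A = C_{A0}e^(−k₁t) = 0.2879 mol·L⁻¹, so C_Q = C_{A0}−C_A−C_P = 3.452 mol·L⁻¹; C_P/C_Q = 0.443.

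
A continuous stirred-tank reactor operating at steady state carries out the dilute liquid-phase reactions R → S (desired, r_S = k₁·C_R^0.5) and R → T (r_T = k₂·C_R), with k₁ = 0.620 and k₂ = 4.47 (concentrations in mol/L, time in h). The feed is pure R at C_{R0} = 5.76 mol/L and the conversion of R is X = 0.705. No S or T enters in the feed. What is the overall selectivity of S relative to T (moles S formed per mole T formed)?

0.106

Exit C_R = C_{R0}(1−X) = 5.76×0.295 = 1.699 mol/L.
A CSTR operates uniformly at the exit composition, giving r_S = 0.8082 and r_T = 7.595 (each k·C_R^n at C_R = 1.699).
Overall selectivity = C_S/C_T = r_Sτ/(r_Tτ) = r_S/r_T = 0.106.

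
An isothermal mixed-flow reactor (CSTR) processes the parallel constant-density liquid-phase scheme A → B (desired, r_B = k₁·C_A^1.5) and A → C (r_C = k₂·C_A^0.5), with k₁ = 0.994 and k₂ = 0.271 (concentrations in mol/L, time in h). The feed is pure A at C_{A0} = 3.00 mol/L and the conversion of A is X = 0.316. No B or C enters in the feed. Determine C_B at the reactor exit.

Exit C_A = C_{A0}(1−X) = 3.00×0.684 = 2.052 mol/L.
A CSTR operates uniformly at the exit composition, giving r_B = 2.922 and r_C = 0.3882 (each k·C_A^n at C_A = 2.052).
Fraction of consumed A going to B: r_B/(r_B+r_C) = 0.8827.
C_B = 0.8827·C_{A0}·X = 0.8827×3.00×0.316 = 0.837 mol/L.

0.837 mol/L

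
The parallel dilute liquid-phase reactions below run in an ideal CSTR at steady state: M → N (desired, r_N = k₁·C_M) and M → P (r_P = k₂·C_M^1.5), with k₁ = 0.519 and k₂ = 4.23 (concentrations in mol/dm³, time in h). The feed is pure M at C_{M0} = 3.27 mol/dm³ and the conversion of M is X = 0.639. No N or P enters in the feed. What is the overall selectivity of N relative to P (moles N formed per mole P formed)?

Exit C_M = C_{M0}(1−X) = 3.27×0.361 = 1.180 mol/dm³.
Rates in a CSTR are evaluated at the outlet concentration: r_N = 0.519×1.180 = 0.6127, r_P = 4.23×1.180^1.5 = 5.425.
Overall selectivity = C_N/C_P = r_Nτ/(r_Pτ) = r_N/r_P = 0.113.

0.113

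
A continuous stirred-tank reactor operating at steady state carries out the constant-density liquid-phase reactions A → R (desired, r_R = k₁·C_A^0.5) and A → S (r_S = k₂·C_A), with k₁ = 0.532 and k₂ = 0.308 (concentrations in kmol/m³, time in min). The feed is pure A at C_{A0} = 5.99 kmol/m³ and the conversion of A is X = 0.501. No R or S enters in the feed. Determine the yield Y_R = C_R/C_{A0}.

Exit C_A = C_{A0}(1−X) = 5.99×0.499 = 2.989 kmol/m³.
Rates in a CSTR are evaluated at the outlet concentration: r_R = 0.532×2.989^0.5 = 0.9198, r_S = 0.308×2.989 = 0.9206.
Fraction of consumed A going to R: r_R/(r_R+r_S) = 0.4998.
C_R = 0.4998·C_{A0}·X = 0.4998×5.99×0.501 = 1.50 kmol/m³; Y_R = C_R/C_{A0} = 0.250.

0.250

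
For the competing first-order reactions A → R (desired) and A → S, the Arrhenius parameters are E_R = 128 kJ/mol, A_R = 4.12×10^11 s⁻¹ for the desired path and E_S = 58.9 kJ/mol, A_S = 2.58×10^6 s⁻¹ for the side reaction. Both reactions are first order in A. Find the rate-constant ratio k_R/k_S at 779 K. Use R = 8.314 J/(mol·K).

3.71

Since both paths have the same order in A, the concentration cancels and S_{R/S} = k_R/k_S = (A_R/A_S)·exp[(E_S−E_R)/(RT)].
(E_S−E_R)/(RT) = (58.9−128)×10³/(8.314×779) = -69100/6477 = -10.67.
k_R/k_S = (4.12×10^11/2.58×10^6)·exp(-10.67) = 1.597×10^5 × 2.325×10^-5 = 3.71.
Since E_R > E_S, raising the temperature improves selectivity toward R.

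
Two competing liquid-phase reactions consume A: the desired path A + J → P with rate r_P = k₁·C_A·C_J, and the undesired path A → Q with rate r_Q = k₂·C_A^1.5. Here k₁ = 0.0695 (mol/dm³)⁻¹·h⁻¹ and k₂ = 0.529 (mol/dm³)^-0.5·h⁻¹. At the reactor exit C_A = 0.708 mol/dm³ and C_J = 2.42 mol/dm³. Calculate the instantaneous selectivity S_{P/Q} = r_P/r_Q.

0.378

S_{P/Q} = r_P/r_Q = (k₁·C_A·C_J)/(k₂·C_A^1.5) = (k₁/k₂)·C_A^-0.5·C_J.
= (0.0695×0.7080×2.420) / (0.529×0.7080^1.5) = 0.1191/0.3151 = 0.378.
The undesired path is higher order in A, so low C_A (CSTR or dilute feed) favours P.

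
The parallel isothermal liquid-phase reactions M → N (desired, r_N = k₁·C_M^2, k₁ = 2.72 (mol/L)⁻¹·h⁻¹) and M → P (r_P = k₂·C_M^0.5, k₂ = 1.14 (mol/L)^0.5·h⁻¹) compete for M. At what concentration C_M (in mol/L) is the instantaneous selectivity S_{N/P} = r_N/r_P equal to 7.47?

S_{N/P} = (k₁/k₂)·C_M^1.5 ⇒ C_M = (S·k₂/k₁)^(1/1.5).
= (7.47×1.14/2.72)^(0.6667) = (3.131)^(0.6667) = 2.14 mol/L.

2.14 mol/L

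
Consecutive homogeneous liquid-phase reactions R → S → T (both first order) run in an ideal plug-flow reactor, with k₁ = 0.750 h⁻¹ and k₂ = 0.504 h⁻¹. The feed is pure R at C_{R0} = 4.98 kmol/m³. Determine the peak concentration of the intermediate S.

For a first-order series the maximum intermediate yield is C_{S,max}/C_{R0} = (k₁/k₂)^[k₂/(k₂−k₁)].
= (0.750/0.504)^(0.504/(0.504−0.750)) = (1.488)^(-2.049) = 0.4429.
C_{S,max} = 0.4429×4.98 = 2.21 kmol/m³.

2.21 kmol/m³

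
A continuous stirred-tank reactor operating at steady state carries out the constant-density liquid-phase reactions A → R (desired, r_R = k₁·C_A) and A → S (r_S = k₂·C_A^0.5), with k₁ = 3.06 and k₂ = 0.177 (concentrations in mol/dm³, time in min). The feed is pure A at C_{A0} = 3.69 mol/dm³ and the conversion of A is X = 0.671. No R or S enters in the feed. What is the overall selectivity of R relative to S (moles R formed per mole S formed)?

Exit C_A = C_{A0}(1−X) = 3.69×0.329 = 1.214 mol/dm³.
A CSTR operates uniformly at the exit composition, giving r_R = 3.715 and r_S = 0.1950 (each k·C_A^n at C_A = 1.214).
Overall selectivity = C_R/C_S = r_Rτ/(r_Sτ) = r_R/r_S = 19.0.

19.0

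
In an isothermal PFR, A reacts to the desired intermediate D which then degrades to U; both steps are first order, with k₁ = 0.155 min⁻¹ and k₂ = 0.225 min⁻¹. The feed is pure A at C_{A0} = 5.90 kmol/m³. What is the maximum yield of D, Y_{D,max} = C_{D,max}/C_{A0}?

Evaluating C_D at τ_opt = ln(k₂/k₁)/(k₂−k₁) gives C_{D,max}/C_{A0} = (k₁/k₂)^[k₂/(k₂−k₁)].
= (0.155/0.225)^(0.225/(0.225−0.155)) = (0.6889)^(3.214) = 0.3018.

0.302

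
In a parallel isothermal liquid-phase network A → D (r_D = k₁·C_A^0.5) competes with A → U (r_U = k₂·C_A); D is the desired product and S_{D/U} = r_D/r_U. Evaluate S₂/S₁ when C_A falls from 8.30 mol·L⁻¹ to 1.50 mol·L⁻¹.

2.35

S_{D/U} = (k₁/k₂)·C_A^-0.5, so S₂/S₁ = (C_{A,2}/C_{A,1})^-0.5.
= (1.50/8.30)^(-0.5) = (0.1807)^(-0.5) = 2.35.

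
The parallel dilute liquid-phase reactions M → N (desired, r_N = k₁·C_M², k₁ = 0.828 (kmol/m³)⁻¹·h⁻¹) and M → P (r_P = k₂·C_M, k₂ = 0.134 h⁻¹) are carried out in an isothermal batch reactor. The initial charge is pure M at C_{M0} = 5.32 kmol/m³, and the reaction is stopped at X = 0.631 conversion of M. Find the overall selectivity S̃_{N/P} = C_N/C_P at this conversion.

C_M = C_{M0}(1−X) = 1.963 kmol/m³.
Along a PFR/batch, dC_P/dC_M = −r_P/(r_N+r_P) = −k₂/(k₂+k₁·C_M).
Integrating from C_{M0} to C_M: C_P = (0.134/0.828)·ln[(0.134+0.828·5.32)/(0.134+0.828·1.96)] = 0.1618·ln(4.539/1.759) = 0.1534 kmol/m³.
Then C_N = (C_{M0}−C_M) − C_P = 3.357 − 0.1534 = 3.204 kmol/m³.
S̃_{N/P} = C_N/C_P = 3.204/0.1534 = 20.9.

20.9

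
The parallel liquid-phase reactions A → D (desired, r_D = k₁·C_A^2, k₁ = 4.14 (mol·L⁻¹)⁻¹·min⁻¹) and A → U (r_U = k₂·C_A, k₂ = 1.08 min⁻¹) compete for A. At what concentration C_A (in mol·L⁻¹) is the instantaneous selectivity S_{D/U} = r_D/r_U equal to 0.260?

0.0678 mol·L⁻¹

S_{D/U} = (k₁/k₂)·C_A ⇒ C_A = S·k₂/k₁.
= 0.260×1.08/4.14 = 0.0678 mol·L⁻¹.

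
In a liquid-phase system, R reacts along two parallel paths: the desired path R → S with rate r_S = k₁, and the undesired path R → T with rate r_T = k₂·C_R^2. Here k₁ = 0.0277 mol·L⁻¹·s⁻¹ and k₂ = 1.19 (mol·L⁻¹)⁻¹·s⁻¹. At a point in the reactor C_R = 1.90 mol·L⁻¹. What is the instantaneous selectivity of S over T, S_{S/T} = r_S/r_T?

0.00645

S_{S/T} = r_S/r_T = (k₁)/(k₂·C_R^2) = (k₁/k₂)·C_R^-2.
= (0.0277) / (1.19×1.900^2) = 0.02770/4.296 = 0.00645.
The undesired path is higher order in R, so low C_R (CSTR or dilute feed) favours S.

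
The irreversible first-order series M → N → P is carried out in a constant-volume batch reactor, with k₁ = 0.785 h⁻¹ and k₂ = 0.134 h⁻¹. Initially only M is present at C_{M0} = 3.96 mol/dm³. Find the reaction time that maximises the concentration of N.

2.72 h

Setting dC_N/dt = 0 gives t_opt = ln(k₂/k₁)/(k₂−k₁).
= ln(0.134/0.785)/(0.134−0.785) = ln(0.1707)/-0.6510 = -1.768/-0.6510 = 2.72 h.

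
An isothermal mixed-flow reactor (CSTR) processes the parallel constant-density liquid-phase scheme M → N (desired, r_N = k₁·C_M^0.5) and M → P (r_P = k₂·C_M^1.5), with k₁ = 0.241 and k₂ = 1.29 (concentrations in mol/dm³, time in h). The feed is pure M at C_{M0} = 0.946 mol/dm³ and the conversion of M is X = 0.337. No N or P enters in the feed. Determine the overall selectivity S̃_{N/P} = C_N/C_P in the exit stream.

0.298

Exit C_M = C_{M0}(1−X) = 0.946×0.663 = 0.6272 mol/dm³.
Rates in a CSTR are evaluated at the outlet concentration: r_N = 0.241×0.6272^0.5 = 0.1909, r_P = 1.29×0.6272^1.5 = 0.6408.
Overall selectivity = C_N/C_P = r_Nτ/(r_Pτ) = r_N/r_P = 0.298.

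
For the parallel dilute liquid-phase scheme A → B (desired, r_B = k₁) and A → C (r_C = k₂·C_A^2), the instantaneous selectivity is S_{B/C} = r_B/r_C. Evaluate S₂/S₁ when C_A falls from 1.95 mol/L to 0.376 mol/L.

S_{B/C} = (k₁/k₂)·C_A^-2, so S₂/S₁ = (C_{A,2}/C_{A,1})^-2.
= (0.376/1.95)^(-2) = (0.1928)^(-2) = 26.9.

26.9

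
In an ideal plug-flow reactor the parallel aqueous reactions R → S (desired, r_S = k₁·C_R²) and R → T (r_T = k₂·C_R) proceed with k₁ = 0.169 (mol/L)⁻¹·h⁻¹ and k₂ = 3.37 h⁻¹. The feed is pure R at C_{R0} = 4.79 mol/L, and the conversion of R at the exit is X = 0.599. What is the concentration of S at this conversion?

0.410 mol/L

C_R = C_{R0}(1−X) = 1.921 mol/L.
Along a PFR/batch, dC_T/dC_R = −r_T/(r_S+r_T) = −k₂/(k₂+k₁·C_R).
Integrating from C_{R0} to C_R: C_T = (3.37/0.169)·ln[(3.37+0.169·4.79)/(3.37+0.169·1.92)] = 19.94·ln(4.180/3.695) = 2.459 mol/L.
Then C_S = (C_{R0}−C_R) − C_T = 2.869 − 2.459 = 0.4101 mol/L.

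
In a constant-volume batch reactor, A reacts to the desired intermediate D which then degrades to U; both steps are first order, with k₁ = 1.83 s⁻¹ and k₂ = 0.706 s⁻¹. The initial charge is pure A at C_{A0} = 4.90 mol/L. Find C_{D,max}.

At the optimum, C_{D,max}/C_{A0} = (k₁/k₂)^[k₂/(k₂−k₁)].
= (1.83/0.706)^(0.706/(0.706−1.83)) = (2.592)^(-0.6281) = 0.5498.
C_{D,max} = 0.5498×4.90 = 2.69 mol/L.

2.69 mol/L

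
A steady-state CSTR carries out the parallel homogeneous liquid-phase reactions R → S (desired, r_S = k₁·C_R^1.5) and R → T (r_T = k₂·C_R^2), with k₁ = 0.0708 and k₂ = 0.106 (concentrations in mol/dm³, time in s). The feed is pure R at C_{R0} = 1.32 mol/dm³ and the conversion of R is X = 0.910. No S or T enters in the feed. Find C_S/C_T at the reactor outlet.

Exit C_R = C_{R0}(1−X) = 1.32×0.0900 = 0.1188 mol/dm³.
A CSTR operates uniformly at the exit composition, giving r_S = 0.002899 and r_T = 0.001496 (each k·C_R^n at C_R = 0.1188).
Overall selectivity = C_S/C_T = r_Sτ/(r_Tτ) = r_S/r_T = 1.94.

1.94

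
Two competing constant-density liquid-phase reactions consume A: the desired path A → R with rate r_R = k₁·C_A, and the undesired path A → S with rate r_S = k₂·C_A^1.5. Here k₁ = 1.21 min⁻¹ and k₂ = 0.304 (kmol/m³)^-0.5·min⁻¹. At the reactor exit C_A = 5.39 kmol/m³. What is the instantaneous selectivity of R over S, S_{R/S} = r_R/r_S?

S_{R/S} = r_R/r_S = (k₁·C_A)/(k₂·C_A^1.5) = (k₁/k₂)·C_A^-0.5.
= (1.21×5.390) / (0.304×5.390^1.5) = 6.522/3.804 = 1.71.
The undesired path is higher order in A, so low C_A (CSTR or dilute feed) favours R.

1.71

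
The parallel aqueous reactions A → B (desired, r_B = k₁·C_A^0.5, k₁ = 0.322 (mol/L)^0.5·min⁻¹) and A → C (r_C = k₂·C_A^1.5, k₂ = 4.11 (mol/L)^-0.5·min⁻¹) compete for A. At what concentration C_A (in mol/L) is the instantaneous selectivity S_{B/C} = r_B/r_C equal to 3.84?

S_{B/C} = (k₁/k₂)·C_A⁻¹ ⇒ C_A = (S·k₂/k₁)^(-1).
= (3.84×4.11/0.322)^(-1) = (49.01)^(-1) = 0.0204 mol/L.

0.0204 mol/L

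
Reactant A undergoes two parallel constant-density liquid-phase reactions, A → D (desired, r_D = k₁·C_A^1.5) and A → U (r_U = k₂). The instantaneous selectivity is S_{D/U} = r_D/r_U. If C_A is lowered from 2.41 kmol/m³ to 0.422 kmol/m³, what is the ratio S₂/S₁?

0.0733

S_{D/U} = (k₁/k₂)·C_A^1.5, so S₂/S₁ = (C_{A,2}/C_{A,1})^1.5.
= (0.422/2.41)^1.5 = (0.1751)^1.5 = 0.0733.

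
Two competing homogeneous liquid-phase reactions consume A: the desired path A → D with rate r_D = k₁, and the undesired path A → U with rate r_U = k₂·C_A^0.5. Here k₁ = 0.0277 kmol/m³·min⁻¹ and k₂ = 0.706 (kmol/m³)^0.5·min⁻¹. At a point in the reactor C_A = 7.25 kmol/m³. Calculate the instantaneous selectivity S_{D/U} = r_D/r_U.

0.0146

S_{D/U} = r_D/r_U = (k₁)/(k₂·C_A^0.5) = (k₁/k₂)·C_A^-0.5.
= (0.0277) / (0.706×7.250^0.5) = 0.02770/1.901 = 0.0146.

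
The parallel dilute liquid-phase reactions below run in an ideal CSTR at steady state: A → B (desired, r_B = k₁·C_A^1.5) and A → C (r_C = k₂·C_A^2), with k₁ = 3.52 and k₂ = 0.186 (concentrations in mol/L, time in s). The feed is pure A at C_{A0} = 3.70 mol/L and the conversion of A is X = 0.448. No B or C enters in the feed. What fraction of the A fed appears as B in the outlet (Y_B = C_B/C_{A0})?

Exit C_A = C_{A0}(1−X) = 3.70×0.552 = 2.042 mol/L.
In a CSTR the entire volume is at exit conditions, so r_B = 3.52×2.042^1.5 = 10.27 and r_C = 0.186×2.042^2 = 0.7759.
Fraction of consumed A going to B: r_B/(r_B+r_C) = 0.9298.
C_B = 0.9298·C_{A0}·X = 0.9298×3.70×0.448 = 1.54 mol/L; Y_B = C_B/C_{A0} = 0.417.

0.417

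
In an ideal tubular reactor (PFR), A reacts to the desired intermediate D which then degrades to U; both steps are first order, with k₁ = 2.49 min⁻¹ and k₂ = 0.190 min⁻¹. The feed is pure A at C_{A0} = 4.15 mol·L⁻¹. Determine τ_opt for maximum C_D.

For first-order series the maximum of C_D occurs at τ_opt = ln(k₂/k₁)/(k₂−k₁).
= ln(0.190/2.49)/(0.190−2.49) = ln(0.07631)/-2.300 = -2.573/-2.300 = 1.12 min.

1.12 min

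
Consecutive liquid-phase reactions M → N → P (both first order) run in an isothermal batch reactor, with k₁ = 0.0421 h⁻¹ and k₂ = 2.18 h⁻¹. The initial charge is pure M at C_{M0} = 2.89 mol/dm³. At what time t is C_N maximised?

1.85 h

Setting dC_N/dt = 0 gives t_opt = ln(k₂/k₁)/(k₂−k₁).
= ln(2.18/0.0421)/(2.18−0.0421) = ln(51.78)/2.138 = 3.947/2.138 = 1.85 h.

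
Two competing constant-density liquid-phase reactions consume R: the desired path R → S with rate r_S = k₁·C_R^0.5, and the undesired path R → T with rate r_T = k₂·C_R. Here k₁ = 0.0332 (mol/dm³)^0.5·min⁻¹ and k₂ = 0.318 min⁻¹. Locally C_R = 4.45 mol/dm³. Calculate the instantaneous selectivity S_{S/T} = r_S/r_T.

0.0495

S_{S/T} = r_S/r_T = (k₁·C_R^0.5)/(k₂·C_R) = (k₁/k₂)·C_R^-0.5.
= (0.0332×4.450^0.5) / (0.318×4.450) = 0.07004/1.415 = 0.0495.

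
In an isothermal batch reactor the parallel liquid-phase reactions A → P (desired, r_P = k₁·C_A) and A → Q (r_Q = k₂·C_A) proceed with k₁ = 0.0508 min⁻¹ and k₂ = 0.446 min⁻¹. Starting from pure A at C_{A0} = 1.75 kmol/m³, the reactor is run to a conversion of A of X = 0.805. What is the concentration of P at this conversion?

0.144 kmol/m³

C_A = C_{A0}(1−X) = 0.3412 kmol/m³.
Both paths are first order in A, so the instantaneous fraction to P is constant: dC_P/d(−C_A) = k₁/(k₁+k₂) = 0.1023.
C_P = 0.1023·(C_{A0}−C_A) = 0.1023×1.409 = 0.144 kmol/m³.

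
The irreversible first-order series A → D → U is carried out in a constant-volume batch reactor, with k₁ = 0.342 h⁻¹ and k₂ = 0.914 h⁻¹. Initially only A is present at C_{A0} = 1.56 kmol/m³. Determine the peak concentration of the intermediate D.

At the optimum, C_{D,max}/C_{A0} = (k₁/k₂)^[k₂/(k₂−k₁)].
= (0.342/0.914)^(0.914/(0.914−0.342)) = (0.3742)^(1.598) = 0.2079.
C_{D,max} = 0.2079×1.56 = 0.324 kmol/m³.

0.324 kmol/m³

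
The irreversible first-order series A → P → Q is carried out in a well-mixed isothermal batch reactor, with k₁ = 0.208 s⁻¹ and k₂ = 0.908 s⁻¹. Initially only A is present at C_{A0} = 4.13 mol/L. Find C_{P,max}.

0.611 mol/L

For a first-order series the maximum intermediate yield is C_{P,max}/C_{A0} = (k₁/k₂)^[k₂/(k₂−k₁)].
= (0.208/0.908)^(0.908/(0.908−0.208)) = (0.2291)^(1.297) = 0.1478.
C_{P,max} = 0.1478×4.13 = 0.611 mol/L.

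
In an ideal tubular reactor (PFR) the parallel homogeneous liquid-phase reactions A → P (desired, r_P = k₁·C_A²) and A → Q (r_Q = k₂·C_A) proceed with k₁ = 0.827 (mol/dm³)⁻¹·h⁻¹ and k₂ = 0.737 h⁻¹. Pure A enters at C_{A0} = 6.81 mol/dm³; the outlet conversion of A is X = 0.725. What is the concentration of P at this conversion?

4.02 mol/dm³

C_A = C_{A0}(1−X) = 1.873 mol/dm³.
Along a PFR/batch, dC_Q/dC_A = −r_Q/(r_P+r_Q) = −k₂/(k₂+k₁·C_A).
Integrating from C_{A0} to C_A: C_Q = (0.737/0.827)·ln[(0.737+0.827·6.81)/(0.737+0.827·1.87)] = 0.8912·ln(6.369/2.286) = 0.9132 mol/dm³.
Then C_P = (C_{A0}−C_A) − C_Q = 4.937 − 0.9132 = 4.024 mol/dm³.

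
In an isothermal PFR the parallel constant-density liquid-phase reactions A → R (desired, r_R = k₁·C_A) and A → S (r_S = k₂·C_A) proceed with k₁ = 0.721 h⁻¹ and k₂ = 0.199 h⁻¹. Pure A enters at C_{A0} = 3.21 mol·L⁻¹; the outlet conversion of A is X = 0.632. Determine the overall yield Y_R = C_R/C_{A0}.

0.495

C_A = C_{A0}(1−X) = 1.181 mol·L⁻¹.
Both paths are first order in A, so the instantaneous fraction to R is constant: dC_R/d(−C_A) = k₁/(k₁+k₂) = 0.7837.
C_R = 0.7837·(C_{A0}−C_A) = 0.7837×2.029 = 1.59 mol·L⁻¹.
Y_R = C_R/C_{A0} = 1.590/3.21 = 0.495.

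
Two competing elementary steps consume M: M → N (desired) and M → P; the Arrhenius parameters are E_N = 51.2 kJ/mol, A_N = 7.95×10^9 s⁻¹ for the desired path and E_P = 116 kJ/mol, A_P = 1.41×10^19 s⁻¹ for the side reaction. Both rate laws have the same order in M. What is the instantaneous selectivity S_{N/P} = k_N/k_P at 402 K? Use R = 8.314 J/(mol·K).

0.148

With equal orders, S_{N/P} = k_N/k_P = (A_N/A_P)·exp[(E_P−E_N)/(RT)].
(E_P−E_N)/(RT) = (116−51.2)×10³/(8.314×402) = 64800/3342 = 19.39.
k_N/k_P = (7.95×10^9/1.41×10^19)·exp(19.39) = 5.638×10^-10 × 2.632×10^8 = 0.148.
Since E_N < E_P, lowering the temperature improves selectivity toward N.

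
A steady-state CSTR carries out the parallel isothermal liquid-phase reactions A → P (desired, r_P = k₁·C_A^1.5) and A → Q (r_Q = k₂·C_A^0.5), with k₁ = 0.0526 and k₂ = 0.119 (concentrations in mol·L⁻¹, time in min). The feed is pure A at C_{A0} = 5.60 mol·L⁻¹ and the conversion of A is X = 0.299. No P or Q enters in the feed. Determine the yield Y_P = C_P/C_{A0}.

0.190

Exit C_A = C_{A0}(1−X) = 5.60×0.701 = 3.926 mol·L⁻¹.
In a CSTR the entire volume is at exit conditions, so r_P = 0.0526×3.926^1.5 = 0.4091 and r_Q = 0.119×3.926^0.5 = 0.2358.
Fraction of consumed A going to P: r_P/(r_P+r_Q) = 0.6344.
C_P = 0.6344·C_{A0}·X = 0.6344×5.60×0.299 = 1.06 mol·L⁻¹; Y_P = C_P/C_{A0} = 0.190.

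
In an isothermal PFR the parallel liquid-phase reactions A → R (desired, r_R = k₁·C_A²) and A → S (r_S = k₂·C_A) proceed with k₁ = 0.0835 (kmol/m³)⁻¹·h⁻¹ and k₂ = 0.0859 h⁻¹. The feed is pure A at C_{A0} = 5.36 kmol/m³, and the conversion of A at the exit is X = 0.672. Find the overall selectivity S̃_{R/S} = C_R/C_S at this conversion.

3.22

C_A = C_{A0}(1−X) = 1.758 kmol/m³.
Along a PFR/batch, dC_S/dC_A = −r_S/(r_R+r_S) = −k₂/(k₂+k₁·C_A).
Integrating from C_{A0} to C_A: C_S = (0.0859/0.0835)·ln[(0.0859+0.0835·5.36)/(0.0859+0.0835·1.76)] = 1.029·ln(0.5335/0.2327) = 0.8535 kmol/m³.
Then C_R = (C_{A0}−C_A) − C_S = 3.602 − 0.8535 = 2.748 kmol/m³.
S̃_{R/S} = C_R/C_S = 2.748/0.8535 = 3.22.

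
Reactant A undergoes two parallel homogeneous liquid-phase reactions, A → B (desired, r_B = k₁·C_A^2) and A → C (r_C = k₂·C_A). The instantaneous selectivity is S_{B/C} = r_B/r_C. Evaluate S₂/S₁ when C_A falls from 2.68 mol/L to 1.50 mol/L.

S_{B/C} = (k₁/k₂)·C_A, so S₂/S₁ = (C_{A,2}/C_{A,1}).
= 1.50/2.68 = 0.560.
Selectivity toward B falls as C_A falls — high-concentration operation is favoured.

0.560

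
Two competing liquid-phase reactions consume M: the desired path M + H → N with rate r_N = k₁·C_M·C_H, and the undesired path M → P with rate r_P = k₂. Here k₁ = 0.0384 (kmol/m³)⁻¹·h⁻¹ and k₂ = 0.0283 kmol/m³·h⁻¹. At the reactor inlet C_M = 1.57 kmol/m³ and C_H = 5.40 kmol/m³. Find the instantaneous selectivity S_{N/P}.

11.5

S_{N/P} = r_N/r_P = (k₁·C_M·C_H)/(k₂) = (k₁/k₂)·C_M·C_H.
= (0.0384×1.570×5.400) / (0.0283) = 0.3256/0.02830 = 11.5.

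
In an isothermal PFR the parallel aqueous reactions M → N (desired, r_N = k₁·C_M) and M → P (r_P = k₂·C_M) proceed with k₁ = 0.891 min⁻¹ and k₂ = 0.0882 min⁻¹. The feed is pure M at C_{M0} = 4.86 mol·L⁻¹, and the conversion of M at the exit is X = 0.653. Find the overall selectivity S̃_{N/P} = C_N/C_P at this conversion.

10.1

C_M = C_{M0}(1−X) = 1.686 mol·L⁻¹.
Both paths are first order in M, so the instantaneous fraction to N is constant: dC_N/d(−C_M) = k₁/(k₁+k₂) = 0.9099.
C_N = 0.9099·(C_{M0}−C_M) = 0.9099×3.174 = 2.89 mol·L⁻¹.
C_P = (C_{M0}−C_M)−C_N = 0.2859 mol·L⁻¹; S̃_{N/P} = 2.888/0.2859 = 10.1.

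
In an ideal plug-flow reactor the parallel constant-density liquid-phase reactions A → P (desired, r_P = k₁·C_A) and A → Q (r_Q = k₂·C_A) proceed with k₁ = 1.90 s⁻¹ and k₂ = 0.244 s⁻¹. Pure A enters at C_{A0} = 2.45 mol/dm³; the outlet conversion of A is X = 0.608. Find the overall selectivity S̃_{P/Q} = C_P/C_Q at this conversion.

7.79

C_A = C_{A0}(1−X) = 0.9604 mol/dm³.
Both paths are first order in A, so the instantaneous fraction to P is constant: dC_P/d(−C_A) = k₁/(k₁+k₂) = 0.8862.
C_P = 0.8862·(C_{A0}−C_A) = 0.8862×1.490 = 1.32 mol/dm³.
C_Q = (C_{A0}−C_A)−C_P = 0.1695 mol/dm³; S̃_{P/Q} = 1.320/0.1695 = 7.79.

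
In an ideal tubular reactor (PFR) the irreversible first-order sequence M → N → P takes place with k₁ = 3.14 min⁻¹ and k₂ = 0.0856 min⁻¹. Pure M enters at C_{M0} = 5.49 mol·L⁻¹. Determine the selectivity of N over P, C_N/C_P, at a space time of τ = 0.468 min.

40.0

Solving the coupled first-order balances gives C_N(τ) = [k₁/(k₂−k₁)]·C_{M0}·(e^(−k₁τ) − e^(−k₂τ)).
e^(−k₁τ) = e^(−3.14×0.468) = e^(−1.470) = 0.2300; e^(−k₂τ) = e^(−0.04006) = 0.9607.
C_N = 3.14×5.49/(0.0856−3.14) × (0.2300−0.9607) = (-5.644)×(-0.7307) = 4.124 mol·L⁻¹.
C_M = C_{M0}e^(−k₁τ) = 1.263 mol·L⁻¹, so C_P = C_{M0}−C_M−C_N = 0.1032 mol·L⁻¹; C_N/C_P = 40.0.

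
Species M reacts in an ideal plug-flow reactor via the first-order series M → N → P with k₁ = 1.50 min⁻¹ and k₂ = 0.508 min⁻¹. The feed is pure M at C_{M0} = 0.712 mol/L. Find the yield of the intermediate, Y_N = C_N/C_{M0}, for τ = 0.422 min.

0.417

The intermediate concentration in a first-order A→B→C sequence is C_N = k₁C_{M0}(e^(−k₁τ) − e^(−k₂τ))/(k₂−k₁).
e^(−k₁τ) = e^(−1.50×0.422) = e^(−0.6330) = 0.5310; e^(−k₂τ) = e^(−0.2144) = 0.8070.
C_N = 1.50×0.712/(0.508−1.50) × (0.5310−0.8070) = (-1.077)×(-0.2760) = 0.2972 mol/L.
Y_N = C_N/C_{M0} = 0.2972/0.712 = 0.417.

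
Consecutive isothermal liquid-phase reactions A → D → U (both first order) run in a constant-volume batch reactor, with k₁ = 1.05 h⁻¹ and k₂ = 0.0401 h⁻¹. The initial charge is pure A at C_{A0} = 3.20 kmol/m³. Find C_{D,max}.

At the optimum, C_{D,max}/C_{A0} = (k₁/k₂)^[k₂/(k₂−k₁)].
= (1.05/0.0401)^(0.0401/(0.0401−1.05)) = (26.18)^(-0.03971) = 0.8784.
C_{D,max} = 0.8784×3.20 = 2.81 kmol/m³.

2.81 kmol/m³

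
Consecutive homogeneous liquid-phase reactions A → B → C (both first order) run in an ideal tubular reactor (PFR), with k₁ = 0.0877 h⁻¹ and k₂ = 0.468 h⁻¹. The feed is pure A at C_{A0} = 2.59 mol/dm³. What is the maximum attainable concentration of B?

0.330 mol/dm³

For a first-order series the maximum intermediate yield is C_{B,max}/C_{A0} = (k₁/k₂)^[k₂/(k₂−k₁)].
= (0.0877/0.468)^(0.468/(0.468−0.0877)) = (0.1874)^(1.231) = 0.1274.
C_{B,max} = 0.1274×2.59 = 0.330 mol/dm³.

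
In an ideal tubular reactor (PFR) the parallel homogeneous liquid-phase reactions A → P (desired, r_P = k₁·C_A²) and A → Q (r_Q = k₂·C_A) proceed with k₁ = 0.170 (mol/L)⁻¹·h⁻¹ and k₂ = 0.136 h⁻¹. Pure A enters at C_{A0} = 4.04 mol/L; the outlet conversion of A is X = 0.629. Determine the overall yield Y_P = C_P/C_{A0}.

0.482

C_A = C_{A0}(1−X) = 1.499 mol/L.
Along a PFR/batch, dC_Q/dC_A = −r_Q/(r_P+r_Q) = −k₂/(k₂+k₁·C_A).
Integrating from C_{A0} to C_A: C_Q = (0.136/0.170)·ln[(0.136+0.170·4.04)/(0.136+0.170·1.50)] = 0.8000·ln(0.8228/0.3908) = 0.5956 mol/L.
Then C_P = (C_{A0}−C_A) − C_Q = 2.541 − 0.5956 = 1.946 mol/L.
Y_P = C_P/C_{A0} = 1.946/4.04 = 0.482.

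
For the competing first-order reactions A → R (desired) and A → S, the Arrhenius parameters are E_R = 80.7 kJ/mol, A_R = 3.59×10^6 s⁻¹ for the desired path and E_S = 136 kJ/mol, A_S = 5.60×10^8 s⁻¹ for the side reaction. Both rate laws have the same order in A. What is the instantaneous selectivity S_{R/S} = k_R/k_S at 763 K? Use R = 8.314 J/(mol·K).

k_R/k_S = (A_R/A_S)·exp[−(E_R−E_S)/(RT)] = (A_R/A_S)·exp[(E_S−E_R)/(RT)].
(E_S−E_R)/(RT) = (136−80.7)×10³/(8.314×763) = 55300/6344 = 8.717.
k_R/k_S = (3.59×10^6/5.60×10^8)·exp(8.717) = 0.006411 × 6109 = 39.2.
Since E_R < E_S, lowering the temperature improves selectivity toward R.

39.2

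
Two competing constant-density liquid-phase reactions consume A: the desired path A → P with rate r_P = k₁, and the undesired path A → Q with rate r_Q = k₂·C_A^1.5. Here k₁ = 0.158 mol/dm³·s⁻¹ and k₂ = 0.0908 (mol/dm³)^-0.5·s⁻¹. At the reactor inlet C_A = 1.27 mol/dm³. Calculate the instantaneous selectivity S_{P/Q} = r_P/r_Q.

1.22

S_{P/Q} = r_P/r_Q = (k₁)/(k₂·C_A^1.5) = (k₁/k₂)·C_A^-1.5.
= (0.158) / (0.0908×1.270^1.5) = 0.1580/0.1300 = 1.22.
The undesired path is higher order in A, so low C_A (CSTR or dilute feed) favours P.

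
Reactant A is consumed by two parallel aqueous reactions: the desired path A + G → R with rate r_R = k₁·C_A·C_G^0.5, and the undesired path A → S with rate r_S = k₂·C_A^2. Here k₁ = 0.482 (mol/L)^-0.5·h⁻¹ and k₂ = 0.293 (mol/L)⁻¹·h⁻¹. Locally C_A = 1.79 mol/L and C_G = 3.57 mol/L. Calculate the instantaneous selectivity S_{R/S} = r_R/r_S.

S_{R/S} = r_R/r_S = (k₁·C_A·C_G^0.5)/(k₂·C_A^2) = (k₁/k₂)·C_A⁻¹·C_G^0.5.
= (0.482×1.790×3.570^0.5) / (0.293×1.790^2) = 1.630/0.9388 = 1.74.

1.74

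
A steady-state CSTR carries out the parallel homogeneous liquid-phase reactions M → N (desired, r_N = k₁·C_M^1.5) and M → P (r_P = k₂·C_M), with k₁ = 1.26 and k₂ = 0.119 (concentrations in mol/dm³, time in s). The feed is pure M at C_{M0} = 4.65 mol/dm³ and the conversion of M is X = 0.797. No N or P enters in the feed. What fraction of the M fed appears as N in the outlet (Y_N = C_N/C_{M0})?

Exit C_M = C_{M0}(1−X) = 4.65×0.203 = 0.9439 mol/dm³.
A CSTR operates uniformly at the exit composition, giving r_N = 1.156 and r_P = 0.1123 (each k·C_M^n at C_M = 0.9439).
Fraction of consumed M going to N: r_N/(r_N+r_P) = 0.9114.
C_N = 0.9114·C_{M0}·X = 0.9114×4.65×0.797 = 3.38 mol/dm³; Y_N = C_N/C_{M0} = 0.726.

0.726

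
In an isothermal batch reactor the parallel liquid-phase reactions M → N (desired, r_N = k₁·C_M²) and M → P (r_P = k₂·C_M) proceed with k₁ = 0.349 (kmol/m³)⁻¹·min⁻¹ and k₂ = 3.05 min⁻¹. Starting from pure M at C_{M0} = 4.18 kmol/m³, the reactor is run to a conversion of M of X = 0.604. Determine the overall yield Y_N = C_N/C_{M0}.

C_M = C_{M0}(1−X) = 1.655 kmol/m³.
Along a PFR/batch, dC_P/dC_M = −r_P/(r_N+r_P) = −k₂/(k₂+k₁·C_M).
Integrating from C_{M0} to C_M: C_P = (3.05/0.349)·ln[(3.05+0.349·4.18)/(3.05+0.349·1.66)] = 8.739·ln(4.509/3.628) = 1.900 kmol/m³.
Then C_N = (C_{M0}−C_M) − C_P = 2.525 − 1.900 = 0.6245 kmol/m³.
Y_N = C_N/C_{M0} = 0.6245/4.18 = 0.149.

0.149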